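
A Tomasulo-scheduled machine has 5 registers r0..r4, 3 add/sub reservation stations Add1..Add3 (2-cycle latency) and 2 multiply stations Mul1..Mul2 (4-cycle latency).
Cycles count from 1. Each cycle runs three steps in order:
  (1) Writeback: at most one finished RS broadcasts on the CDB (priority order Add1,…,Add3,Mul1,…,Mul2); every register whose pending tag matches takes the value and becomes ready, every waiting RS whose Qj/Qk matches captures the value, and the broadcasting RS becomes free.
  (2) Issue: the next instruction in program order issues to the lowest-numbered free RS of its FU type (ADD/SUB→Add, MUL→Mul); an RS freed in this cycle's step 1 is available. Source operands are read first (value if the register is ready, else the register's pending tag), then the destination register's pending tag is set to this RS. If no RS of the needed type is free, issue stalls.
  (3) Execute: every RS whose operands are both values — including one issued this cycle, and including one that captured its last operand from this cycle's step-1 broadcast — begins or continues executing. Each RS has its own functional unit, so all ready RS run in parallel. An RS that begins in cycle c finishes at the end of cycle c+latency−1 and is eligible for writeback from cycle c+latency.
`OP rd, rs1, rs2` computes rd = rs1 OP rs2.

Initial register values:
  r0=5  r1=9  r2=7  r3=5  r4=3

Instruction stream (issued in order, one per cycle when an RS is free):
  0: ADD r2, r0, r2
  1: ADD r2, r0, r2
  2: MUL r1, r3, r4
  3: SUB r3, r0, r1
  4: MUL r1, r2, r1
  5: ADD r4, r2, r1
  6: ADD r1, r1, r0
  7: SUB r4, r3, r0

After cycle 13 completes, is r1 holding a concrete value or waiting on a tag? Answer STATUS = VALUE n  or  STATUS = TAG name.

cycle 1: issue ADD r2<-Add1 // r0:5,r1:9,r2:Add1,r3:5,r4:3
cycle 2: issue ADD r2<-Add2 // r0:5,r1:9,r2:Add2,r3:5,r4:3
cycle 3: CDB Add1=12; issue MUL r1<-Mul1 // r0:5,r1:Mul1,r2:Add2,r3:5,r4:3
cycle 4: issue SUB r3<-Add1 // r0:5,r1:Mul1,r2:Add2,r3:Add1,r4:3
cycle 5: CDB Add2=17; issue MUL r1<-Mul2 // r0:5,r1:Mul2,r2:17,r3:Add1,r4:3
cycle 6: issue ADD r4<-Add2 // r0:5,r1:Mul2,r2:17,r3:Add1,r4:Add2
cycle 7: CDB Mul1=15; issue ADD r1<-Add3 // r0:5,r1:Add3,r2:17,r3:Add1,r4:Add2
cycle 8: stall // r0:5,r1:Add3,r2:17,r3:Add1,r4:Add2
cycle 9: CDB Add1=-10; issue SUB r4<-Add1 // r0:5,r1:Add3,r2:17,r3:-10,r4:Add1
cycle 10: - // r0:5,r1:Add3,r2:17,r3:-10,r4:Add1
cycle 11: CDB Add1=-15 // r0:5,r1:Add3,r2:17,r3:-10,r4:-15
cycle 12: CDB Mul2=255 // r0:5,r1:Add3,r2:17,r3:-10,r4:-15
cycle 13: - // r0:5,r1:Add3,r2:17,r3:-10,r4:-15

STATUS = TAG Add3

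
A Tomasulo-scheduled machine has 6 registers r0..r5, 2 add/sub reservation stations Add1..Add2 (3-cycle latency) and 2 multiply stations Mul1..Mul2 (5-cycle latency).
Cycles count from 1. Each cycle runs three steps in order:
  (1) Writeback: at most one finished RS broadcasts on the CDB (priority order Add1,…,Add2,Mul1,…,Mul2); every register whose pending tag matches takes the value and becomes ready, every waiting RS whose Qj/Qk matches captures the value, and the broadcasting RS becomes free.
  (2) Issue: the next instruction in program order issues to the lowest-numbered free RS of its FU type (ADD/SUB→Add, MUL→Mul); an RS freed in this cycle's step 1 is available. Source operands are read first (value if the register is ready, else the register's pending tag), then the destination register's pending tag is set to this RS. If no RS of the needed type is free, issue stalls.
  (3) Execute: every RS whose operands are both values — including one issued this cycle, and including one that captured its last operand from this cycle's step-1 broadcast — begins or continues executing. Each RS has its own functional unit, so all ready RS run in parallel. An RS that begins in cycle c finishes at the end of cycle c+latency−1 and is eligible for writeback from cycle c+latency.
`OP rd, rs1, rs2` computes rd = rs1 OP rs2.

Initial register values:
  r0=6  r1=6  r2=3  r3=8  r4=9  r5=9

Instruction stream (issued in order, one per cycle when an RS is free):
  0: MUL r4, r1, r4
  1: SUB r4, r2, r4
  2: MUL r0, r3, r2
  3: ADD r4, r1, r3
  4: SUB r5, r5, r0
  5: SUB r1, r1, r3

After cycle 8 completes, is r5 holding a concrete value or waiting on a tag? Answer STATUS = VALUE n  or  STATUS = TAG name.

cycle 1: issue MUL r4<-Mul1 // r0:6,r1:6,r2:3,r3:8,r4:Mul1,r5:9
cycle 2: issue SUB r4<-Add1 // r0:6,r1:6,r2:3,r3:8,r4:Add1,r5:9
cycle 3: issue MUL r0<-Mul2 // r0:Mul2,r1:6,r2:3,r3:8,r4:Add1,r5:9
cycle 4: issue ADD r4<-Add2 // r0:Mul2,r1:6,r2:3,r3:8,r4:Add2,r5:9
cycle 5: stall // r0:Mul2,r1:6,r2:3,r3:8,r4:Add2,r5:9
cycle 6: CDB Mul1=54; stall // r0:Mul2,r1:6,r2:3,r3:8,r4:Add2,r5:9
cycle 7: CDB Add2=14; issue SUB r5<-Add2 // r0:Mul2,r1:6,r2:3,r3:8,r4:14,r5:Add2
cycle 8: CDB Mul2=24; stall // r0:24,r1:6,r2:3,r3:8,r4:14,r5:Add2

STATUS = TAG Add2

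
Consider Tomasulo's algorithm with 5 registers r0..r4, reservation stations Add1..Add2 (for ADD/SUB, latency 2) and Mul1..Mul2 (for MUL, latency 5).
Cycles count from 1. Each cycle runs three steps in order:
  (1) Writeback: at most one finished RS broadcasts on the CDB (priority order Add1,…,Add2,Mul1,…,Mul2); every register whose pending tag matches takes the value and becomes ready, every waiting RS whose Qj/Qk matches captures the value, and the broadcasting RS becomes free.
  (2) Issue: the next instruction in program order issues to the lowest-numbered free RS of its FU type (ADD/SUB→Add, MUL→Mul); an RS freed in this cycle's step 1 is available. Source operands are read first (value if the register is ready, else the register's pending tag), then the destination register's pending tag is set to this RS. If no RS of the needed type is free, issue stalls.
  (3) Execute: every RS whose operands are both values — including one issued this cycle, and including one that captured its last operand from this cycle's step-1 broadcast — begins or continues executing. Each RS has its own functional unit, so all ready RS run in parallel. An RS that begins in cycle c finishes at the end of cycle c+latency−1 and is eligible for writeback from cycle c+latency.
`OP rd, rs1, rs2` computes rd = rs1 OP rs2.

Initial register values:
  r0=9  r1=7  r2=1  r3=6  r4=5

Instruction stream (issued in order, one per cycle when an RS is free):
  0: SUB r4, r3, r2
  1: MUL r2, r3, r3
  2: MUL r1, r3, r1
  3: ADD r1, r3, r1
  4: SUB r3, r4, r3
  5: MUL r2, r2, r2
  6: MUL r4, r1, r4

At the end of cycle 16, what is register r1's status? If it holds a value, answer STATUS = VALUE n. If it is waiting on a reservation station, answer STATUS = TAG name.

cycle 1: issue SUB r4<-Add1 // r0:9,r1:7,r2:1,r3:6,r4:Add1
cycle 2: issue MUL r2<-Mul1 // r0:9,r1:7,r2:Mul1,r3:6,r4:Add1
cycle 3: CDB Add1=5; issue MUL r1<-Mul2 // r0:9,r1:Mul2,r2:Mul1,r3:6,r4:5
cycle 4: issue ADD r1<-Add1 // r0:9,r1:Add1,r2:Mul1,r3:6,r4:5
cycle 5: issue SUB r3<-Add2 // r0:9,r1:Add1,r2:Mul1,r3:Add2,r4:5
cycle 6: stall // r0:9,r1:Add1,r2:Mul1,r3:Add2,r4:5
cycle 7: CDB Add2=-1; stall // r0:9,r1:Add1,r2:Mul1,r3:-1,r4:5
cycle 8: CDB Mul1=36; issue MUL r2<-Mul1 // r0:9,r1:Add1,r2:Mul1,r3:-1,r4:5
cycle 9: CDB Mul2=42; issue MUL r4<-Mul2 // r0:9,r1:Add1,r2:Mul1,r3:-1,r4:Mul2
cycle 10: - // r0:9,r1:Add1,r2:Mul1,r3:-1,r4:Mul2
cycle 11: CDB Add1=48 // r0:9,r1:48,r2:Mul1,r3:-1,r4:Mul2
cycle 12: - // r0:9,r1:48,r2:Mul1,r3:-1,r4:Mul2
cycle 13: CDB Mul1=1296 // r0:9,r1:48,r2:1296,r3:-1,r4:Mul2
cycle 14: - // r0:9,r1:48,r2:1296,r3:-1,r4:Mul2
cycle 15: - // r0:9,r1:48,r2:1296,r3:-1,r4:Mul2
cycle 16: CDB Mul2=240 // r0:9,r1:48,r2:1296,r3:-1,r4:240

STATUS = VALUE 48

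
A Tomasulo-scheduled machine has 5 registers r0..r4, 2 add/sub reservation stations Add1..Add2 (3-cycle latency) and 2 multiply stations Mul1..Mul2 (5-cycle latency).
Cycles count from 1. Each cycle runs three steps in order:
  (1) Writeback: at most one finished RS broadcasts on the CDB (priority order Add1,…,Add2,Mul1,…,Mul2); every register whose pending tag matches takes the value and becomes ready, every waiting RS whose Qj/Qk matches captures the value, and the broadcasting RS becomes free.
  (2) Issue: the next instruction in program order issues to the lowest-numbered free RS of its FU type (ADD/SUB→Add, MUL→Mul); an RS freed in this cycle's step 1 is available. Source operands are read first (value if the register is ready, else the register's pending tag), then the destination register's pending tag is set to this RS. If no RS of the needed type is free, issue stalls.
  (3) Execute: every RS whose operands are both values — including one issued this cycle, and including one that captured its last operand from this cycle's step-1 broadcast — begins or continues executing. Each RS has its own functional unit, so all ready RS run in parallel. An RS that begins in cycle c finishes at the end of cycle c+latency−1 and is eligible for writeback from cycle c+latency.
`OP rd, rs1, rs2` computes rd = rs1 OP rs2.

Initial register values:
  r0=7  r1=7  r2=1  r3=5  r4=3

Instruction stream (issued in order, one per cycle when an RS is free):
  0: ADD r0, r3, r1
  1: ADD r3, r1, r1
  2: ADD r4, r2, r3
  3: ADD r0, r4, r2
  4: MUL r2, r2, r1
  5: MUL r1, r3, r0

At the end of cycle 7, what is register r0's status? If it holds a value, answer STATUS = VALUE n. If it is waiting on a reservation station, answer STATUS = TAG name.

STATUS = TAG Add2

  c1: issue ADD r0<-Add1  regs: r0:Add1,r1:7,r2:1,r3:5,r4:3
  c2: issue ADD r3<-Add2  regs: r0:Add1,r1:7,r2:1,r3:Add2,r4:3
  c3: stall  regs: r0:Add1,r1:7,r2:1,r3:Add2,r4:3
  c4: CDB Add1=12; issue ADD r4<-Add1  regs: r0:12,r1:7,r2:1,r3:Add2,r4:Add1
  c5: CDB Add2=14; issue ADD r0<-Add2  regs: r0:Add2,r1:7,r2:1,r3:14,r4:Add1
  c6: issue MUL r2<-Mul1  regs: r0:Add2,r1:7,r2:Mul1,r3:14,r4:Add1
  c7: issue MUL r1<-Mul2  regs: r0:Add2,r1:Mul2,r2:Mul1,r3:14,r4:Add1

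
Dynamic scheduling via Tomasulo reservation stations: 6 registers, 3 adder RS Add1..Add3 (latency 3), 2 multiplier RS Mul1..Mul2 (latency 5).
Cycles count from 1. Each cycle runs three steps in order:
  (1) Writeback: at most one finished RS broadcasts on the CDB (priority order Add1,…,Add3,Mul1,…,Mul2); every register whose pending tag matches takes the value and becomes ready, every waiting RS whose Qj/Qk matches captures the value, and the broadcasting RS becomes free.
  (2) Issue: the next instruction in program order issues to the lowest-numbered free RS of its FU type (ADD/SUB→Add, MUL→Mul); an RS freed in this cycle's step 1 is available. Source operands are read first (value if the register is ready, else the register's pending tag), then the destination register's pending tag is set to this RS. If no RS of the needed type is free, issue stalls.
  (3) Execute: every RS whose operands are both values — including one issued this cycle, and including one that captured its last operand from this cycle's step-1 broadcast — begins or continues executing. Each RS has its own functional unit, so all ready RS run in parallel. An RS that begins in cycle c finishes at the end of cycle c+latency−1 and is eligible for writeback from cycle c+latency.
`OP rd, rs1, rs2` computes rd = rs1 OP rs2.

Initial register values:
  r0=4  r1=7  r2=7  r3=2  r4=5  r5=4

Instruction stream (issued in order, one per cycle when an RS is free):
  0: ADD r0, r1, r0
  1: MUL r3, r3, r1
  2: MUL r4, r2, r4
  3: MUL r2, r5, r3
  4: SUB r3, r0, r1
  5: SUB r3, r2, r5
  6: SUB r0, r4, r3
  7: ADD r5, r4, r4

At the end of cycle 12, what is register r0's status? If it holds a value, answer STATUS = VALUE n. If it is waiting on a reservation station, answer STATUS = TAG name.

STATUS = TAG Add3

cycle 1: issue ADD r0<-Add1 // r0:Add1,r1:7,r2:7,r3:2,r4:5,r5:4
cycle 2: issue MUL r3<-Mul1 // r0:Add1,r1:7,r2:7,r3:Mul1,r4:5,r5:4
cycle 3: issue MUL r4<-Mul2 // r0:Add1,r1:7,r2:7,r3:Mul1,r4:Mul2,r5:4
cycle 4: CDB Add1=11; stall // r0:11,r1:7,r2:7,r3:Mul1,r4:Mul2,r5:4
cycle 5: stall // r0:11,r1:7,r2:7,r3:Mul1,r4:Mul2,r5:4
cycle 6: stall // r0:11,r1:7,r2:7,r3:Mul1,r4:Mul2,r5:4
cycle 7: CDB Mul1=14; issue MUL r2<-Mul1 // r0:11,r1:7,r2:Mul1,r3:14,r4:Mul2,r5:4
cycle 8: CDB Mul2=35; issue SUB r3<-Add1 // r0:11,r1:7,r2:Mul1,r3:Add1,r4:35,r5:4
cycle 9: issue SUB r3<-Add2 // r0:11,r1:7,r2:Mul1,r3:Add2,r4:35,r5:4
cycle 10: issue SUB r0<-Add3 // r0:Add3,r1:7,r2:Mul1,r3:Add2,r4:35,r5:4
cycle 11: CDB Add1=4; issue ADD r5<-Add1 // r0:Add3,r1:7,r2:Mul1,r3:Add2,r4:35,r5:Add1
cycle 12: CDB Mul1=56 // r0:Add3,r1:7,r2:56,r3:Add2,r4:35,r5:Add1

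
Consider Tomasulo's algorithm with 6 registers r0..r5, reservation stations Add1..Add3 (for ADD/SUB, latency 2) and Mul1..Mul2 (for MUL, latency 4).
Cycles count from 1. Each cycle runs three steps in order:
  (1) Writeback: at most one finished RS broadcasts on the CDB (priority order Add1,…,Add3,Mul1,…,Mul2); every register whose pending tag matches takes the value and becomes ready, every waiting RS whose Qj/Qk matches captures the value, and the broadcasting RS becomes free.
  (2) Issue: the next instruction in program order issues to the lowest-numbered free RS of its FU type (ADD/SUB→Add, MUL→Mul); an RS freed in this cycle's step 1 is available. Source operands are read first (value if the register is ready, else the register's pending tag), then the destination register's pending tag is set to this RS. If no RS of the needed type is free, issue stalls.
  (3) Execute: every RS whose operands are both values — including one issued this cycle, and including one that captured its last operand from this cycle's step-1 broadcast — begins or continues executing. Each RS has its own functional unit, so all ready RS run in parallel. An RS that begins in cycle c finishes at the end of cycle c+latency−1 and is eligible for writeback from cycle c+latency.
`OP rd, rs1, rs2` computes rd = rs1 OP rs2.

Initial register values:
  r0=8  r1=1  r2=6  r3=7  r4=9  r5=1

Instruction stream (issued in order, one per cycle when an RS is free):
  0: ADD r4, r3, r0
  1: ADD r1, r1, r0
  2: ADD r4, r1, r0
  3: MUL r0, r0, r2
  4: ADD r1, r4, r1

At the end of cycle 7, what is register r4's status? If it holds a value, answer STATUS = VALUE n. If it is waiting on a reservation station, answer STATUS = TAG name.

cycle 1: issue ADD r4<-Add1 // r0:8,r1:1,r2:6,r3:7,r4:Add1,r5:1
cycle 2: issue ADD r1<-Add2 // r0:8,r1:Add2,r2:6,r3:7,r4:Add1,r5:1
cycle 3: CDB Add1=15; issue ADD r4<-Add1 // r0:8,r1:Add2,r2:6,r3:7,r4:Add1,r5:1
cycle 4: CDB Add2=9; issue MUL r0<-Mul1 // r0:Mul1,r1:9,r2:6,r3:7,r4:Add1,r5:1
cycle 5: issue ADD r1<-Add2 // r0:Mul1,r1:Add2,r2:6,r3:7,r4:Add1,r5:1
cycle 6: CDB Add1=17 // r0:Mul1,r1:Add2,r2:6,r3:7,r4:17,r5:1
cycle 7: - // r0:Mul1,r1:Add2,r2:6,r3:7,r4:17,r5:1

STATUS = VALUE 17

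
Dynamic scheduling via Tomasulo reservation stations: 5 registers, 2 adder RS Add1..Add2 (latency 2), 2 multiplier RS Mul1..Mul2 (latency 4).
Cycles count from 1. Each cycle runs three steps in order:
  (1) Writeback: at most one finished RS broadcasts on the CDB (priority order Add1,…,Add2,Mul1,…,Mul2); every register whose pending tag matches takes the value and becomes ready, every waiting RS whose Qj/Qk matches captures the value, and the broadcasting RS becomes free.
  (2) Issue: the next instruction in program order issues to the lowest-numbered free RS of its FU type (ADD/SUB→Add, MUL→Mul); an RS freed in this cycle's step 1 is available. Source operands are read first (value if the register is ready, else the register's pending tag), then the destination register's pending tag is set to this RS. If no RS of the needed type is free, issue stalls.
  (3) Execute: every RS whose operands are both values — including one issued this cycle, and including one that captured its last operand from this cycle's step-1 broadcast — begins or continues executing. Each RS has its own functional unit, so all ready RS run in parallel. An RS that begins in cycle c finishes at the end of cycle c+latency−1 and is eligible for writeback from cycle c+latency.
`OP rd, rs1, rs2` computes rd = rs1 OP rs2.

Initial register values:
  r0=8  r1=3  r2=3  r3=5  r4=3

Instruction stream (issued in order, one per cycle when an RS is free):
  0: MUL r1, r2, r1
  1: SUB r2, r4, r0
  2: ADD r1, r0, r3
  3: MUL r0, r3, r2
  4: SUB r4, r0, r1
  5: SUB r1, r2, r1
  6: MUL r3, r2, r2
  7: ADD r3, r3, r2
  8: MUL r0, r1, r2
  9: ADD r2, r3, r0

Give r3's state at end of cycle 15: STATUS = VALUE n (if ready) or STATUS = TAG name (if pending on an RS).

cycle 1: issue MUL r1<-Mul1 // r0:8,r1:Mul1,r2:3,r3:5,r4:3
cycle 2: issue SUB r2<-Add1 // r0:8,r1:Mul1,r2:Add1,r3:5,r4:3
cycle 3: issue ADD r1<-Add2 // r0:8,r1:Add2,r2:Add1,r3:5,r4:3
cycle 4: CDB Add1=-5; issue MUL r0<-Mul2 // r0:Mul2,r1:Add2,r2:-5,r3:5,r4:3
cycle 5: CDB Add2=13; issue SUB r4<-Add1 // r0:Mul2,r1:13,r2:-5,r3:5,r4:Add1
cycle 6: CDB Mul1=9; issue SUB r1<-Add2 // r0:Mul2,r1:Add2,r2:-5,r3:5,r4:Add1
cycle 7: issue MUL r3<-Mul1 // r0:Mul2,r1:Add2,r2:-5,r3:Mul1,r4:Add1
cycle 8: CDB Add2=-18; issue ADD r3<-Add2 // r0:Mul2,r1:-18,r2:-5,r3:Add2,r4:Add1
cycle 9: CDB Mul2=-25; issue MUL r0<-Mul2 // r0:Mul2,r1:-18,r2:-5,r3:Add2,r4:Add1
cycle 10: stall // r0:Mul2,r1:-18,r2:-5,r3:Add2,r4:Add1
cycle 11: CDB Add1=-38; issue ADD r2<-Add1 // r0:Mul2,r1:-18,r2:Add1,r3:Add2,r4:-38
cycle 12: CDB Mul1=25 // r0:Mul2,r1:-18,r2:Add1,r3:Add2,r4:-38
cycle 13: CDB Mul2=90 // r0:90,r1:-18,r2:Add1,r3:Add2,r4:-38
cycle 14: CDB Add2=20 // r0:90,r1:-18,r2:Add1,r3:20,r4:-38
cycle 15: - // r0:90,r1:-18,r2:Add1,r3:20,r4:-38

STATUS = VALUE 20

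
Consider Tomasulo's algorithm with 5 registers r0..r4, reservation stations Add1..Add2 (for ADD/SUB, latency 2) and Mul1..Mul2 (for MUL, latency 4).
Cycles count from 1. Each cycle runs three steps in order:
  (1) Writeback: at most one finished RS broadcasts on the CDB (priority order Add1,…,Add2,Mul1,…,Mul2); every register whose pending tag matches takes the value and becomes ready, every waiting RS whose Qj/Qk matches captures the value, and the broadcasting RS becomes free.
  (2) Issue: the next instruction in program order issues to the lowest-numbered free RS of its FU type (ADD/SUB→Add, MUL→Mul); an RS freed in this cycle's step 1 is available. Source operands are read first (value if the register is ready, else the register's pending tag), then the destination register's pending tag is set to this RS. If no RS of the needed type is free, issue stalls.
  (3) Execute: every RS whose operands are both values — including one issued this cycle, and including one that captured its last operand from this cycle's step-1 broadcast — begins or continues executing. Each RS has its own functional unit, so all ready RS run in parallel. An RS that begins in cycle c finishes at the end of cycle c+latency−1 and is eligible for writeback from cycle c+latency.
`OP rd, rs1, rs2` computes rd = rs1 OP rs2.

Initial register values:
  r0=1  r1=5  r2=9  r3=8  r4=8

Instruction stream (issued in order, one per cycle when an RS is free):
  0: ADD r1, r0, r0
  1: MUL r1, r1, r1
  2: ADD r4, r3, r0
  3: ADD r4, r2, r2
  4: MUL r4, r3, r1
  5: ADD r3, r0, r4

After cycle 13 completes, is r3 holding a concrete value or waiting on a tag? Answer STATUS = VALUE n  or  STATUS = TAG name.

cycle 1: issue ADD r1<-Add1 // r0:1,r1:Add1,r2:9,r3:8,r4:8
cycle 2: issue MUL r1<-Mul1 // r0:1,r1:Mul1,r2:9,r3:8,r4:8
cycle 3: CDB Add1=2; issue ADD r4<-Add1 // r0:1,r1:Mul1,r2:9,r3:8,r4:Add1
cycle 4: issue ADD r4<-Add2 // r0:1,r1:Mul1,r2:9,r3:8,r4:Add2
cycle 5: CDB Add1=9; issue MUL r4<-Mul2 // r0:1,r1:Mul1,r2:9,r3:8,r4:Mul2
cycle 6: CDB Add2=18; issue ADD r3<-Add1 // r0:1,r1:Mul1,r2:9,r3:Add1,r4:Mul2
cycle 7: CDB Mul1=4 // r0:1,r1:4,r2:9,r3:Add1,r4:Mul2
cycle 8: - // r0:1,r1:4,r2:9,r3:Add1,r4:Mul2
cycle 9: - // r0:1,r1:4,r2:9,r3:Add1,r4:Mul2
cycle 10: - // r0:1,r1:4,r2:9,r3:Add1,r4:Mul2
cycle 11: CDB Mul2=32 // r0:1,r1:4,r2:9,r3:Add1,r4:32
cycle 12: - // r0:1,r1:4,r2:9,r3:Add1,r4:32
cycle 13: CDB Add1=33 // r0:1,r1:4,r2:9,r3:33,r4:32

STATUS = VALUE 33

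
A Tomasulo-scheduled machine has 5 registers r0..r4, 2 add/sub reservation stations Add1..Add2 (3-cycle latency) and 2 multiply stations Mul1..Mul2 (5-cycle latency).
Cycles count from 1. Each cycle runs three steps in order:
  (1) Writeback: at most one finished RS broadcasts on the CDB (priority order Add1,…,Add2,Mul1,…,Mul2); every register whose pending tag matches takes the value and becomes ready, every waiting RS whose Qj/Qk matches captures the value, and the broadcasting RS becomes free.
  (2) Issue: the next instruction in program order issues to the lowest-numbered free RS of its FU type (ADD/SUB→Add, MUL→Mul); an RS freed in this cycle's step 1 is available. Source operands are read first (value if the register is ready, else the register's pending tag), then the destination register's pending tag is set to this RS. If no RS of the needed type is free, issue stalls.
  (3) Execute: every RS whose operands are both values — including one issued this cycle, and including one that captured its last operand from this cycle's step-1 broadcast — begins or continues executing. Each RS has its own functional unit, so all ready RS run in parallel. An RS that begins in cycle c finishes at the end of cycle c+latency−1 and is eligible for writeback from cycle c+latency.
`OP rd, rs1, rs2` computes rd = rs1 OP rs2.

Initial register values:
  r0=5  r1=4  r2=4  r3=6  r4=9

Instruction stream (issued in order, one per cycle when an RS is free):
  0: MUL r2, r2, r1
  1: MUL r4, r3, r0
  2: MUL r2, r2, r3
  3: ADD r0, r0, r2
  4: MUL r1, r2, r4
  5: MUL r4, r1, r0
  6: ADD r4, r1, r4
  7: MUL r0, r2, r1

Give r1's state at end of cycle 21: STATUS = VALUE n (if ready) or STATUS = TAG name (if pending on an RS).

c1: issue MUL r2<-Mul1 | r0:5,r1:4,r2:Mul1,r3:6,r4:9
c2: issue MUL r4<-Mul2 | r0:5,r1:4,r2:Mul1,r3:6,r4:Mul2
c3: stall | r0:5,r1:4,r2:Mul1,r3:6,r4:Mul2
c4: stall | r0:5,r1:4,r2:Mul1,r3:6,r4:Mul2
c5: stall | r0:5,r1:4,r2:Mul1,r3:6,r4:Mul2
c6: CDB Mul1=16; issue MUL r2<-Mul1 | r0:5,r1:4,r2:Mul1,r3:6,r4:Mul2
c7: CDB Mul2=30; issue ADD r0<-Add1 | r0:Add1,r1:4,r2:Mul1,r3:6,r4:30
c8: issue MUL r1<-Mul2 | r0:Add1,r1:Mul2,r2:Mul1,r3:6,r4:30
c9: stall | r0:Add1,r1:Mul2,r2:Mul1,r3:6,r4:30
c10: stall | r0:Add1,r1:Mul2,r2:Mul1,r3:6,r4:30
c11: CDB Mul1=96; issue MUL r4<-Mul1 | r0:Add1,r1:Mul2,r2:96,r3:6,r4:Mul1
c12: issue ADD r4<-Add2 | r0:Add1,r1:Mul2,r2:96,r3:6,r4:Add2
c13: stall | r0:Add1,r1:Mul2,r2:96,r3:6,r4:Add2
c14: CDB Add1=101; stall | r0:101,r1:Mul2,r2:96,r3:6,r4:Add2
c15: stall | r0:101,r1:Mul2,r2:96,r3:6,r4:Add2
c16: CDB Mul2=2880; issue MUL r0<-Mul2 | r0:Mul2,r1:2880,r2:96,r3:6,r4:Add2
c17: - | r0:Mul2,r1:2880,r2:96,r3:6,r4:Add2
c18: - | r0:Mul2,r1:2880,r2:96,r3:6,r4:Add2
c19: - | r0:Mul2,r1:2880,r2:96,r3:6,r4:Add2
c20: - | r0:Mul2,r1:2880,r2:96,r3:6,r4:Add2
c21: CDB Mul1=290880 | r0:Mul2,r1:2880,r2:96,r3:6,r4:Add2

STATUS = VALUE 2880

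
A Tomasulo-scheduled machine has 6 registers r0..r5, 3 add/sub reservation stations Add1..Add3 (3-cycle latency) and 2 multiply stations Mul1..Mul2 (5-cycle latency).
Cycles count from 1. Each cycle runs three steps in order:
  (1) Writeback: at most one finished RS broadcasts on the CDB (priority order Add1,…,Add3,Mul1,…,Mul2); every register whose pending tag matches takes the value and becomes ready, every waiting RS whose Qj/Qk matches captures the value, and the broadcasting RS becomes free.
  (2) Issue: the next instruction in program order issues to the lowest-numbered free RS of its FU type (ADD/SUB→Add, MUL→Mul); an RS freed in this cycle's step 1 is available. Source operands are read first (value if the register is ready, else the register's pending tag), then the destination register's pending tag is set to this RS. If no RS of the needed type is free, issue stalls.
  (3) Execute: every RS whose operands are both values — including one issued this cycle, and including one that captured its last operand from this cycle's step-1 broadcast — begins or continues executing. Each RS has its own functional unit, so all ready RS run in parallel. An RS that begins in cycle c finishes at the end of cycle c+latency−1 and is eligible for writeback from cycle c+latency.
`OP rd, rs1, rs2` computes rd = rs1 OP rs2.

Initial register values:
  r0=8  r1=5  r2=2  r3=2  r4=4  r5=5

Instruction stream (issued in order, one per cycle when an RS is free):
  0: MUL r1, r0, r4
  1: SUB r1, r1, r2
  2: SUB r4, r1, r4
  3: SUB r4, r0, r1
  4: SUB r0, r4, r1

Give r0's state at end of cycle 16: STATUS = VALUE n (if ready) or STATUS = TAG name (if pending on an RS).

STATUS = VALUE -52

cycle 1: issue MUL r1<-Mul1 // r0:8,r1:Mul1,r2:2,r3:2,r4:4,r5:5
cycle 2: issue SUB r1<-Add1 // r0:8,r1:Add1,r2:2,r3:2,r4:4,r5:5
cycle 3: issue SUB r4<-Add2 // r0:8,r1:Add1,r2:2,r3:2,r4:Add2,r5:5
cycle 4: issue SUB r4<-Add3 // r0:8,r1:Add1,r2:2,r3:2,r4:Add3,r5:5
cycle 5: stall // r0:8,r1:Add1,r2:2,r3:2,r4:Add3,r5:5
cycle 6: CDB Mul1=32; stall // r0:8,r1:Add1,r2:2,r3:2,r4:Add3,r5:5
cycle 7: stall // r0:8,r1:Add1,r2:2,r3:2,r4:Add3,r5:5
cycle 8: stall // r0:8,r1:Add1,r2:2,r3:2,r4:Add3,r5:5
cycle 9: CDB Add1=30; issue SUB r0<-Add1 // r0:Add1,r1:30,r2:2,r3:2,r4:Add3,r5:5
cycle 10: - // r0:Add1,r1:30,r2:2,r3:2,r4:Add3,r5:5
cycle 11: - // r0:Add1,r1:30,r2:2,r3:2,r4:Add3,r5:5
cycle 12: CDB Add2=26 // r0:Add1,r1:30,r2:2,r3:2,r4:Add3,r5:5
cycle 13: CDB Add3=-22 // r0:Add1,r1:30,r2:2,r3:2,r4:-22,r5:5
cycle 14: - // r0:Add1,r1:30,r2:2,r3:2,r4:-22,r5:5
cycle 15: - // r0:Add1,r1:30,r2:2,r3:2,r4:-22,r5:5
cycle 16: CDB Add1=-52 // r0:-52,r1:30,r2:2,r3:2,r4:-22,r5:5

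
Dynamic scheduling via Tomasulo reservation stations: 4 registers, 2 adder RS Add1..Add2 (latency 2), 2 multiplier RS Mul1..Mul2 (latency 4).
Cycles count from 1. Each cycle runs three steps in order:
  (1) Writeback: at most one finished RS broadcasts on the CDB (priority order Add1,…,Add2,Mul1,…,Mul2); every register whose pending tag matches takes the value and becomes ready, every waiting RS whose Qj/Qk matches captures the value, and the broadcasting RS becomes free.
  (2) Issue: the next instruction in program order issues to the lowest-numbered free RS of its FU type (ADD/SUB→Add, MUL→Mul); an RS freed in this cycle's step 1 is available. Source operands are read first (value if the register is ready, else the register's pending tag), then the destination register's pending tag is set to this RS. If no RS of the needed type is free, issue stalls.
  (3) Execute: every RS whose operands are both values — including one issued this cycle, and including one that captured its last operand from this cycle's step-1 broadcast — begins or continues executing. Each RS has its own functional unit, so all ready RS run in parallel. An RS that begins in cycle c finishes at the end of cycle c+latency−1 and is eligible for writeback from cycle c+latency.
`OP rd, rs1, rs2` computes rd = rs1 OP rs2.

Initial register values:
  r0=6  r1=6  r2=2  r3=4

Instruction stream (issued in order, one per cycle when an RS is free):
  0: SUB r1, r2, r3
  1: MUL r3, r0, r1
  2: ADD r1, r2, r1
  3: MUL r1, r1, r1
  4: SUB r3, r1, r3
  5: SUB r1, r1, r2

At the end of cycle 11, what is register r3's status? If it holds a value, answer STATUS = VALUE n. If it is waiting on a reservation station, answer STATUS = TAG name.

STATUS = VALUE 12

cycle 1: issue SUB r1<-Add1 // r0:6,r1:Add1,r2:2,r3:4
cycle 2: issue MUL r3<-Mul1 // r0:6,r1:Add1,r2:2,r3:Mul1
cycle 3: CDB Add1=-2; issue ADD r1<-Add1 // r0:6,r1:Add1,r2:2,r3:Mul1
cycle 4: issue MUL r1<-Mul2 // r0:6,r1:Mul2,r2:2,r3:Mul1
cycle 5: CDB Add1=0; issue SUB r3<-Add1 // r0:6,r1:Mul2,r2:2,r3:Add1
cycle 6: issue SUB r1<-Add2 // r0:6,r1:Add2,r2:2,r3:Add1
cycle 7: CDB Mul1=-12 // r0:6,r1:Add2,r2:2,r3:Add1
cycle 8: - // r0:6,r1:Add2,r2:2,r3:Add1
cycle 9: CDB Mul2=0 // r0:6,r1:Add2,r2:2,r3:Add1
cycle 10: - // r0:6,r1:Add2,r2:2,r3:Add1
cycle 11: CDB Add1=12 // r0:6,r1:Add2,r2:2,r3:12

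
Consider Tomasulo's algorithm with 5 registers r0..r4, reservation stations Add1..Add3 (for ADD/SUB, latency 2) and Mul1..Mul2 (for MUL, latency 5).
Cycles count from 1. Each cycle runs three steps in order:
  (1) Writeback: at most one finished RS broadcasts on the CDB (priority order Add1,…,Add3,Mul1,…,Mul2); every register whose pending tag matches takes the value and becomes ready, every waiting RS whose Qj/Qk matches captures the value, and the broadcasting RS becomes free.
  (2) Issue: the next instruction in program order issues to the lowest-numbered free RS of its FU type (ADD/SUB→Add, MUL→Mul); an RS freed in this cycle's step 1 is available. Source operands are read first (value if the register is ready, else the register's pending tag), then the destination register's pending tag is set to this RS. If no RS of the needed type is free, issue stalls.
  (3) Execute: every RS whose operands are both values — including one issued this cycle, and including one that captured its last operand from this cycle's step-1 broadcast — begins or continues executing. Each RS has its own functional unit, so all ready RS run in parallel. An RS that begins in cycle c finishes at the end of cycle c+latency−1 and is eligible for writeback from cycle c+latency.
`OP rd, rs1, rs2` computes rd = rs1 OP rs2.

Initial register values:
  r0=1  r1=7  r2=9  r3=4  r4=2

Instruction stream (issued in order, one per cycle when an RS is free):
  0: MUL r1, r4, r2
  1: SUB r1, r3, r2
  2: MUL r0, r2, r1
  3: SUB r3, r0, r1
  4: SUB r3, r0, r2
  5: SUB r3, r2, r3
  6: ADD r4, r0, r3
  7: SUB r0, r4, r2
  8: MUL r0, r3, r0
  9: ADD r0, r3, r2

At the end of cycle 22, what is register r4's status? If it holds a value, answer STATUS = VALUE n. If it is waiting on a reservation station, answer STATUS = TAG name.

STATUS = VALUE 18

  c1: issue MUL r1<-Mul1  regs: r0:1,r1:Mul1,r2:9,r3:4,r4:2
  c2: issue SUB r1<-Add1  regs: r0:1,r1:Add1,r2:9,r3:4,r4:2
  c3: issue MUL r0<-Mul2  regs: r0:Mul2,r1:Add1,r2:9,r3:4,r4:2
  c4: CDB Add1=-5; issue SUB r3<-Add1  regs: r0:Mul2,r1:-5,r2:9,r3:Add1,r4:2
  c5: issue SUB r3<-Add2  regs: r0:Mul2,r1:-5,r2:9,r3:Add2,r4:2
  c6: CDB Mul1=18; issue SUB r3<-Add3  regs: r0:Mul2,r1:-5,r2:9,r3:Add3,r4:2
  c7: stall  regs: r0:Mul2,r1:-5,r2:9,r3:Add3,r4:2
  c8: stall  regs: r0:Mul2,r1:-5,r2:9,r3:Add3,r4:2
  c9: CDB Mul2=-45; stall  regs: r0:-45,r1:-5,r2:9,r3:Add3,r4:2
  c10: stall  regs: r0:-45,r1:-5,r2:9,r3:Add3,r4:2
  c11: CDB Add1=-40; issue ADD r4<-Add1  regs: r0:-45,r1:-5,r2:9,r3:Add3,r4:Add1
  c12: CDB Add2=-54; issue SUB r0<-Add2  regs: r0:Add2,r1:-5,r2:9,r3:Add3,r4:Add1
  c13: issue MUL r0<-Mul1  regs: r0:Mul1,r1:-5,r2:9,r3:Add3,r4:Add1
  c14: CDB Add3=63; issue ADD r0<-Add3  regs: r0:Add3,r1:-5,r2:9,r3:63,r4:Add1
  c15: -  regs: r0:Add3,r1:-5,r2:9,r3:63,r4:Add1
  c16: CDB Add1=18  regs: r0:Add3,r1:-5,r2:9,r3:63,r4:18
  c17: CDB Add3=72  regs: r0:72,r1:-5,r2:9,r3:63,r4:18
  c18: CDB Add2=9  regs: r0:72,r1:-5,r2:9,r3:63,r4:18
  c19: -  regs: r0:72,r1:-5,r2:9,r3:63,r4:18
  c20: -  regs: r0:72,r1:-5,r2:9,r3:63,r4:18
  c21: -  regs: r0:72,r1:-5,r2:9,r3:63,r4:18
  c22: -  regs: r0:72,r1:-5,r2:9,r3:63,r4:18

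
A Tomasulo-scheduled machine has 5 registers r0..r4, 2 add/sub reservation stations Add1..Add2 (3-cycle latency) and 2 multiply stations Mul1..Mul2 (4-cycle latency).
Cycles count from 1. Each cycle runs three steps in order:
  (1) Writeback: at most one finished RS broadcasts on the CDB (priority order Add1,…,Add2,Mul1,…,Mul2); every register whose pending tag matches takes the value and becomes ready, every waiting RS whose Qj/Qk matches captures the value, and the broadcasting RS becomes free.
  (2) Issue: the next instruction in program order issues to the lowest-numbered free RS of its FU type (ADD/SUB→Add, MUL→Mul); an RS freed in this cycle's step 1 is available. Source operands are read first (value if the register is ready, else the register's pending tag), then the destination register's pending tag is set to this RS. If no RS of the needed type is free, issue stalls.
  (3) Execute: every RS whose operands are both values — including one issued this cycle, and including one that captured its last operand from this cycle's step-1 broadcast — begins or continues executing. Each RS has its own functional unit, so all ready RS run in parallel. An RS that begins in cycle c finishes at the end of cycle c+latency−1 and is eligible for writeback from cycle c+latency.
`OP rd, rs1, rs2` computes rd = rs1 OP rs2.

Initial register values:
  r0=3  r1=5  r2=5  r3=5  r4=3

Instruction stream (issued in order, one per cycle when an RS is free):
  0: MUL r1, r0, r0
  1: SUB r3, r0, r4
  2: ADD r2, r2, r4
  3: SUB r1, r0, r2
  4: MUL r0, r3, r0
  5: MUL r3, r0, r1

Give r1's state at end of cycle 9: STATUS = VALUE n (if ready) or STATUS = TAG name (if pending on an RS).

STATUS = VALUE -5

cycle 1: issue MUL r1<-Mul1 // r0:3,r1:Mul1,r2:5,r3:5,r4:3
cycle 2: issue SUB r3<-Add1 // r0:3,r1:Mul1,r2:5,r3:Add1,r4:3
cycle 3: issue ADD r2<-Add2 // r0:3,r1:Mul1,r2:Add2,r3:Add1,r4:3
cycle 4: stall // r0:3,r1:Mul1,r2:Add2,r3:Add1,r4:3
cycle 5: CDB Add1=0; issue SUB r1<-Add1 // r0:3,r1:Add1,r2:Add2,r3:0,r4:3
cycle 6: CDB Add2=8; issue MUL r0<-Mul2 // r0:Mul2,r1:Add1,r2:8,r3:0,r4:3
cycle 7: CDB Mul1=9; issue MUL r3<-Mul1 // r0:Mul2,r1:Add1,r2:8,r3:Mul1,r4:3
cycle 8: - // r0:Mul2,r1:Add1,r2:8,r3:Mul1,r4:3
cycle 9: CDB Add1=-5 // r0:Mul2,r1:-5,r2:8,r3:Mul1,r4:3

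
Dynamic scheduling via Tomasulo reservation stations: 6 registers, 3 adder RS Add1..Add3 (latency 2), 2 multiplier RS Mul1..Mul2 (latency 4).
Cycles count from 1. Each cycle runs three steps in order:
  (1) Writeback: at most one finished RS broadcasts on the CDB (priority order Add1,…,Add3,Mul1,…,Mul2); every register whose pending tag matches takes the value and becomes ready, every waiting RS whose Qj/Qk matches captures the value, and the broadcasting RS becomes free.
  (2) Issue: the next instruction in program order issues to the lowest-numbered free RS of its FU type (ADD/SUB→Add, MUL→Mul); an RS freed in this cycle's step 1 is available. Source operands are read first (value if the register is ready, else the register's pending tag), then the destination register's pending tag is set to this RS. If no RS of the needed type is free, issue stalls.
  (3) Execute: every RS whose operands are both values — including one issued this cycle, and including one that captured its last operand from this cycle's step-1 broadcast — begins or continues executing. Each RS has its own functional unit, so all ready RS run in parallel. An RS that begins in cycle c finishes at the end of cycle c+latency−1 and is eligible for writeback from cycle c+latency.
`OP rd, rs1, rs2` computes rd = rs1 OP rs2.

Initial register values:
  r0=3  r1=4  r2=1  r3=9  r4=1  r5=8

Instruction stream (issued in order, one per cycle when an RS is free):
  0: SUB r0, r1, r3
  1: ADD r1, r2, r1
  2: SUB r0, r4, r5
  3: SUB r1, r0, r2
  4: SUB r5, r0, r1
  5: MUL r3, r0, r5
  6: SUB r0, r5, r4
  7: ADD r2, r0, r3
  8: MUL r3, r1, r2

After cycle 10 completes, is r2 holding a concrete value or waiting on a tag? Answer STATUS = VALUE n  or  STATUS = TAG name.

STATUS = TAG Add3

c1: issue SUB r0<-Add1 | r0:Add1,r1:4,r2:1,r3:9,r4:1,r5:8
c2: issue ADD r1<-Add2 | r0:Add1,r1:Add2,r2:1,r3:9,r4:1,r5:8
c3: CDB Add1=-5; issue SUB r0<-Add1 | r0:Add1,r1:Add2,r2:1,r3:9,r4:1,r5:8
c4: CDB Add2=5; issue SUB r1<-Add2 | r0:Add1,r1:Add2,r2:1,r3:9,r4:1,r5:8
c5: CDB Add1=-7; issue SUB r5<-Add1 | r0:-7,r1:Add2,r2:1,r3:9,r4:1,r5:Add1
c6: issue MUL r3<-Mul1 | r0:-7,r1:Add2,r2:1,r3:Mul1,r4:1,r5:Add1
c7: CDB Add2=-8; issue SUB r0<-Add2 | r0:Add2,r1:-8,r2:1,r3:Mul1,r4:1,r5:Add1
c8: issue ADD r2<-Add3 | r0:Add2,r1:-8,r2:Add3,r3:Mul1,r4:1,r5:Add1
c9: CDB Add1=1; issue MUL r3<-Mul2 | r0:Add2,r1:-8,r2:Add3,r3:Mul2,r4:1,r5:1
c10: - | r0:Add2,r1:-8,r2:Add3,r3:Mul2,r4:1,r5:1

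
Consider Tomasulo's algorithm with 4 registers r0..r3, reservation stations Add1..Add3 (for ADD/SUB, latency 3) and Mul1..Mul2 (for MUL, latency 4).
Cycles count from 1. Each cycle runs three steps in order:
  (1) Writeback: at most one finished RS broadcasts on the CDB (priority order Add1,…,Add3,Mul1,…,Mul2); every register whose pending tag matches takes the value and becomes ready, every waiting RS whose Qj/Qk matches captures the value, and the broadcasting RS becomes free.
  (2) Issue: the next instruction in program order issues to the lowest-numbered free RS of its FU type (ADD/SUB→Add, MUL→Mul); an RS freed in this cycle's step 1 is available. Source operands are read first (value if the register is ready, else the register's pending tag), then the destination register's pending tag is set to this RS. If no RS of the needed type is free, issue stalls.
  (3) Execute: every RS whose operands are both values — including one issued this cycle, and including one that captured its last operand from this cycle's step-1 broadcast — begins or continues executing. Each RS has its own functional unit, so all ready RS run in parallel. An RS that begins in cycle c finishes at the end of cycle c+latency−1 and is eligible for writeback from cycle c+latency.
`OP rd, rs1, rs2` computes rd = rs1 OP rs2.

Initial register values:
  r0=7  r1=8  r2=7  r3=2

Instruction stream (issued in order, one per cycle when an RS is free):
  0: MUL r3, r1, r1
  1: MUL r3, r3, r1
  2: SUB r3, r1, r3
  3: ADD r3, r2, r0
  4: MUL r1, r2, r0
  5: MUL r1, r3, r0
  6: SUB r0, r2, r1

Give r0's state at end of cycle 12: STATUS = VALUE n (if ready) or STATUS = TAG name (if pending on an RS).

STATUS = TAG Add2

c1: issue MUL r3<-Mul1 | r0:7,r1:8,r2:7,r3:Mul1
c2: issue MUL r3<-Mul2 | r0:7,r1:8,r2:7,r3:Mul2
c3: issue SUB r3<-Add1 | r0:7,r1:8,r2:7,r3:Add1
c4: issue ADD r3<-Add2 | r0:7,r1:8,r2:7,r3:Add2
c5: CDB Mul1=64; issue MUL r1<-Mul1 | r0:7,r1:Mul1,r2:7,r3:Add2
c6: stall | r0:7,r1:Mul1,r2:7,r3:Add2
c7: CDB Add2=14; stall | r0:7,r1:Mul1,r2:7,r3:14
c8: stall | r0:7,r1:Mul1,r2:7,r3:14
c9: CDB Mul1=49; issue MUL r1<-Mul1 | r0:7,r1:Mul1,r2:7,r3:14
c10: CDB Mul2=512; issue SUB r0<-Add2 | r0:Add2,r1:Mul1,r2:7,r3:14
c11: - | r0:Add2,r1:Mul1,r2:7,r3:14
c12: - | r0:Add2,r1:Mul1,r2:7,r3:14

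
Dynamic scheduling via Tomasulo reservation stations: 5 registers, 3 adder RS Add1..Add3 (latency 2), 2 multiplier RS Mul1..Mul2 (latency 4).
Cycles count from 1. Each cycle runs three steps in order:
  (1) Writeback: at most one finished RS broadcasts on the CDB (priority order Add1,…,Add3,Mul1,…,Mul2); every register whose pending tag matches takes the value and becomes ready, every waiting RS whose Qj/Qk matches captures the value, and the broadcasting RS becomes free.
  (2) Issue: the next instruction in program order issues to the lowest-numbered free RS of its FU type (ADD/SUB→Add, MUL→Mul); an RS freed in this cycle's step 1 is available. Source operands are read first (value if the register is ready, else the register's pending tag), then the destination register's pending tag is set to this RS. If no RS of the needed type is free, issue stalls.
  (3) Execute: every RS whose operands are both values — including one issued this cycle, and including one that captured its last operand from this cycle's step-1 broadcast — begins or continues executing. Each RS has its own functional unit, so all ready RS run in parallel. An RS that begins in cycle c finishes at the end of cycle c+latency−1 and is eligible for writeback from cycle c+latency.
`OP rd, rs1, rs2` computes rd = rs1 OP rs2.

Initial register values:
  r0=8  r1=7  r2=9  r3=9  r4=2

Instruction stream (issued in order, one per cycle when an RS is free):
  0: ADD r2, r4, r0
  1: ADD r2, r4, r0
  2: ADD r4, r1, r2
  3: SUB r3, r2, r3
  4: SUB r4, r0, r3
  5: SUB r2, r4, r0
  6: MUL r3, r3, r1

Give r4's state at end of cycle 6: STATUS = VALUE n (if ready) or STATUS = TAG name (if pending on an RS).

c1: issue ADD r2<-Add1 | r0:8,r1:7,r2:Add1,r3:9,r4:2
c2: issue ADD r2<-Add2 | r0:8,r1:7,r2:Add2,r3:9,r4:2
c3: CDB Add1=10; issue ADD r4<-Add1 | r0:8,r1:7,r2:Add2,r3:9,r4:Add1
c4: CDB Add2=10; issue SUB r3<-Add2 | r0:8,r1:7,r2:10,r3:Add2,r4:Add1
c5: issue SUB r4<-Add3 | r0:8,r1:7,r2:10,r3:Add2,r4:Add3
c6: CDB Add1=17; issue SUB r2<-Add1 | r0:8,r1:7,r2:Add1,r3:Add2,r4:Add3

STATUS = TAG Add3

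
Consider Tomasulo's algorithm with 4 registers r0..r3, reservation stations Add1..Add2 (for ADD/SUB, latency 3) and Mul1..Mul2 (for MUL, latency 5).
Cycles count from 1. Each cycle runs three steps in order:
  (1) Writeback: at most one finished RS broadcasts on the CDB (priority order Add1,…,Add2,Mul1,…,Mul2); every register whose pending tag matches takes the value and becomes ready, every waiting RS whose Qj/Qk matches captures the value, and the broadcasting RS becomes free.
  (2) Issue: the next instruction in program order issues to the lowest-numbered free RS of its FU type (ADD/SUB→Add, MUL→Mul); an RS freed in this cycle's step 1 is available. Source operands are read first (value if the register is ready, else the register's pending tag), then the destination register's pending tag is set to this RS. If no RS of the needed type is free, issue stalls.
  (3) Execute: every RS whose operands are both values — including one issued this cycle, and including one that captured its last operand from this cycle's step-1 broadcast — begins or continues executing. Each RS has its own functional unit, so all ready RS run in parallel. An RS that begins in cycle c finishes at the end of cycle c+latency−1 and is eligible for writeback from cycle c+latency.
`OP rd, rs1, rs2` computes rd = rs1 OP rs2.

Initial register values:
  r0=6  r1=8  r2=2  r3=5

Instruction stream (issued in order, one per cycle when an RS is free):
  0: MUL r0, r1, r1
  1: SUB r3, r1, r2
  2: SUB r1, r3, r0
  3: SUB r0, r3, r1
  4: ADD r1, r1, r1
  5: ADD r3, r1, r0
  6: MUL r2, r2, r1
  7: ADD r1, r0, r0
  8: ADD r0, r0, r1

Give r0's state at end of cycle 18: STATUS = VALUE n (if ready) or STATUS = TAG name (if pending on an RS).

c1: issue MUL r0<-Mul1 | r0:Mul1,r1:8,r2:2,r3:5
c2: issue SUB r3<-Add1 | r0:Mul1,r1:8,r2:2,r3:Add1
c3: issue SUB r1<-Add2 | r0:Mul1,r1:Add2,r2:2,r3:Add1
c4: stall | r0:Mul1,r1:Add2,r2:2,r3:Add1
c5: CDB Add1=6; issue SUB r0<-Add1 | r0:Add1,r1:Add2,r2:2,r3:6
c6: CDB Mul1=64; stall | r0:Add1,r1:Add2,r2:2,r3:6
c7: stall | r0:Add1,r1:Add2,r2:2,r3:6
c8: stall | r0:Add1,r1:Add2,r2:2,r3:6
c9: CDB Add2=-58; issue ADD r1<-Add2 | r0:Add1,r1:Add2,r2:2,r3:6
c10: stall | r0:Add1,r1:Add2,r2:2,r3:6
c11: stall | r0:Add1,r1:Add2,r2:2,r3:6
c12: CDB Add1=64; issue ADD r3<-Add1 | r0:64,r1:Add2,r2:2,r3:Add1
c13: CDB Add2=-116; issue MUL r2<-Mul1 | r0:64,r1:-116,r2:Mul1,r3:Add1
c14: issue ADD r1<-Add2 | r0:64,r1:Add2,r2:Mul1,r3:Add1
c15: stall | r0:64,r1:Add2,r2:Mul1,r3:Add1
c16: CDB Add1=-52; issue ADD r0<-Add1 | r0:Add1,r1:Add2,r2:Mul1,r3:-52
c17: CDB Add2=128 | r0:Add1,r1:128,r2:Mul1,r3:-52
c18: CDB Mul1=-232 | r0:Add1,r1:128,r2:-232,r3:-52

STATUS = TAG Add1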